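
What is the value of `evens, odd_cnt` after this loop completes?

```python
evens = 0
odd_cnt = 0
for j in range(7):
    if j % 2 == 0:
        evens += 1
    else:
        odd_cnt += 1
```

Count evens and odds in range(7)
`evens, odd_cnt` takes the values: (0, 0) → (1, 0) → (1, 1) → (2, 1) → (2, 2) → (3, 2) → (3, 3) → (4, 3)

Answer: 4, 3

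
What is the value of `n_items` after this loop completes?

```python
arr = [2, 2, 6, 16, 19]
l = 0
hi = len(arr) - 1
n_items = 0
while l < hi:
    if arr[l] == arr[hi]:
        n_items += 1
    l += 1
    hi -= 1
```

Count matching pairs from ends
`n_items` takes the values: 0

Answer: 0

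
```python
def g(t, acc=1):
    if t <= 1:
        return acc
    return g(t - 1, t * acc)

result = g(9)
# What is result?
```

Accumulator trace (n, acc): (9, 1) -> (8, 9) -> (7, 72) -> (6, 504) -> (5, 3024) -> (4, 15120) -> (3, 60480) -> (2, 181440) -> (1, 362880) -> return 362880

Answer: 362880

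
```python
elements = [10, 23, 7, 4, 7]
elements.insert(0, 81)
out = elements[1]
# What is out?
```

Trace:
`elements = [10, 23, 7, 4, 7]` → elements = [10, 23, 7, 4, 7]
`elements.insert(0, 81)` → elements = [81, 10, 23, 7, 4, 7]
`out = elements[1]` → out = 10
So out = 10

Answer: 10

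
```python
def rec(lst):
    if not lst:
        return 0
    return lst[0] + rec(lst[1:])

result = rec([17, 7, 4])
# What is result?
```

17 + 7 + 4 + 0 = 28

Answer: 28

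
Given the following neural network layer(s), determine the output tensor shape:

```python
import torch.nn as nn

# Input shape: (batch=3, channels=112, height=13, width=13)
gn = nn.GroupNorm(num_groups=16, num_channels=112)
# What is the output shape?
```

Input: (3, 112, 13, 13) -> Output: (3, 112, 13, 13)

Answer: (3, 112, 13, 13)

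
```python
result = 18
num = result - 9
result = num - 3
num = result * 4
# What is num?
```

Trace:
`result = 18` → result = 18
`num = result - 9` → num = 9
`result = num - 3` → result = 6
`num = result * 4` → num = 24
So num = 24

Answer: 24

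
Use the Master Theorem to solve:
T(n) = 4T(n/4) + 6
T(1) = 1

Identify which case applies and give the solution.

a=4, b=4, f(n)=6. log_4(4) = 1. Since c=0 < 1, Case 1 applies: T(n) = Θ(n^log_b(a)) = O(n).

Answer: O(n) - Case 1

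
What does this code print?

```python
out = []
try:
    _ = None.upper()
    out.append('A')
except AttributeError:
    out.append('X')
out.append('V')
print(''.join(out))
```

Execution trace: 'X' (except AttributeError) → 'V' (after the try/except). Output: XV

Answer: XV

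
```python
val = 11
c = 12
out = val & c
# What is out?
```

Trace:
`val = 11` → val = 11
`c = 12` → c = 12
`out = val & c` → out = 8
So out = 8

Answer: 8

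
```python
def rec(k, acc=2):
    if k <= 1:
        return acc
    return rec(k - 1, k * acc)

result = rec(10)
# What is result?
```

Accumulator trace (n, acc): (10, 2) -> (9, 20) -> (8, 180) -> (7, 1440) -> (6, 10080) -> (5, 60480) -> (4, 302400) -> (3, 1209600) -> (2, 3628800) -> (1, 7257600) -> return 7257600

Answer: 7257600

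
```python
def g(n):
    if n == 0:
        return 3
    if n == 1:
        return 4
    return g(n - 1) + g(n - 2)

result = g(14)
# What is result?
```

Build up from base cases: g(0)=3, g(1)=4, g(2)=7, g(3)=11, g(4)=18, g(5)=29, g(6)=47, ..., g(14)=2207

Answer: 2207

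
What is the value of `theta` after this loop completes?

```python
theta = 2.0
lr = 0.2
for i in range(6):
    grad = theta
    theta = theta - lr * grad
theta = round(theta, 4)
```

Gradient descent: w = 2.0 * (1 - 0.2)^6
`theta` takes the values: 2.0 → 1.6 → 1.28 → 1.024 → 0.8192 → 0.65536 → 0.524288 → 0.5243

Answer: 0.5243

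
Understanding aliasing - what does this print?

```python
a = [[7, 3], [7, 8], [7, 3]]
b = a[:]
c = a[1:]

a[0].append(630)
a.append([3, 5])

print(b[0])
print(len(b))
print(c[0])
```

Key concept: slice with nested mutation.
Step by step:
`a = [[7, 3], [7, 8], [7, 3]]` → a = [[7, 3], [7, 8], [7, 3]]
`b = a[:]` → b = [[7, 3], [7, 8], [7, 3]]
`c = a[1:]` → c = [[7, 8], [7, 3]]
`a[0].append(630)` → a = [[7, 3, 630], [7, 8], [7, 3]]; b = [[7, 3, 630], [7, 8], [7, 3]]
`a.append([3, 5])` → a = [[7, 3, 630], [7, 8], [7, 3], [3, 5]]
`print(b[0])` → prints [7, 3, 630]
`print(len(b))` → prints 3
`print(c[0])` → prints [7, 8]

Answer:
[7, 3, 630]
3
[7, 8]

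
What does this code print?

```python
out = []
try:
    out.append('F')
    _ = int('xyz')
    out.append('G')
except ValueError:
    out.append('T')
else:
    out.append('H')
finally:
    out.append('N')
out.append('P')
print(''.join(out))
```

Execution trace: 'F' (try body) → 'T' (except ValueError) → 'N' (finally) → 'P' (after the try/except). Output: FTNP

Answer: FTNP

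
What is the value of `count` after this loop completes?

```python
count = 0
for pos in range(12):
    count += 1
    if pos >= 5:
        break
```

Loop breaks when pos reaches 5, count is 6
`count` takes the values: 0 → 1 → 2 → 3 → 4 → 5 → 6

Answer: 6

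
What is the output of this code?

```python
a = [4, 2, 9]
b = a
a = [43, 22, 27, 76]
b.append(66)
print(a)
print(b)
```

Key concept: rebinding vs mutation: a is rebound to a new list, b still points at the original.
Step by step:
`a = [4, 2, 9]` → a = [4, 2, 9]
`b = a` → b = [4, 2, 9] (same object as a)
`a = [43, 22, 27, 76]` → a = [43, 22, 27, 76]
`b.append(66)` → b = [4, 2, 9, 66]
`print(a)` → prints [43, 22, 27, 76]
`print(b)` → prints [4, 2, 9, 66]

Answer:
[43, 22, 27, 76]
[4, 2, 9, 66]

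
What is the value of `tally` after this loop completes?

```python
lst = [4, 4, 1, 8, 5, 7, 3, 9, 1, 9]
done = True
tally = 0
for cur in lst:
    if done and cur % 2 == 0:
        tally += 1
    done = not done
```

Count even values at even positions
`tally` takes the values: 0 → 1

Answer: 1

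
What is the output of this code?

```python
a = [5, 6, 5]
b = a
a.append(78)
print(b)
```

Key concept: basic list aliasing.
Step by step:
`a = [5, 6, 5]` → a = [5, 6, 5]
`b = a` → b = [5, 6, 5] (same object as a)
`a.append(78)` → a = [5, 6, 5, 78] (same object as b); b = [5, 6, 5, 78] (same object as a)
`print(b)` → prints [5, 6, 5, 78]

Answer: [5, 6, 5, 78]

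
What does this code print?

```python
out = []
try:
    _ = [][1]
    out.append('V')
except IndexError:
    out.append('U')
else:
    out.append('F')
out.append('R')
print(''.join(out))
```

Execution trace: 'U' (except IndexError) → 'R' (after the try/except). Output: UR

Answer: UR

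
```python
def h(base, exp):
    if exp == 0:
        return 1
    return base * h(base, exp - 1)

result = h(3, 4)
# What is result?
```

h(3, 4) = 3 * 3 * 3 * 3 = 81

Answer: 81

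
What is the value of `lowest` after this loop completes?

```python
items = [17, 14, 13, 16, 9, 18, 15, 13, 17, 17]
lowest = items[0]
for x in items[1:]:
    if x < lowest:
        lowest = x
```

Minimum of [17, 14, 13, 16, 9, 18, 15, 13, 17, 17]
`lowest` takes the values: 17 → 14 → 13 → 9

Answer: 9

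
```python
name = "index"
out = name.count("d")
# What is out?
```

Trace:
`name = "index"` → name = 'index'
`out = name.count("d")` → out = 1
So out = 1

Answer: 1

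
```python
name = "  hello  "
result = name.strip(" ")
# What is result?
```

Trace:
`name = "  hello  "` → name = '  hello  '
`result = name.strip(" ")` → result = 'hello'
So result = 'hello'

Answer: 'hello'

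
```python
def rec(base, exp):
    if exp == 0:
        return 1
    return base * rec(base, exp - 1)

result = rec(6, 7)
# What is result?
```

rec(6, 7) = 6 * 6 * 6 * 6 * 6 * 6 * 6 = 279936

Answer: 279936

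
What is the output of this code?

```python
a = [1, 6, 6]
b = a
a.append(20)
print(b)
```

Key concept: basic list aliasing.
Step by step:
`a = [1, 6, 6]` → a = [1, 6, 6]
`b = a` → b = [1, 6, 6] (same object as a)
`a.append(20)` → a = [1, 6, 6, 20] (same object as b); b = [1, 6, 6, 20] (same object as a)
`print(b)` → prints [1, 6, 6, 20]

Answer: [1, 6, 6, 20]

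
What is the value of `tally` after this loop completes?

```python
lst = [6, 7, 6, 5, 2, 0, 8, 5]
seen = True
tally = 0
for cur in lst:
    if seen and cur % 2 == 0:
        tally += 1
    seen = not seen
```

Count even values at even positions
`tally` takes the values: 0 → 1 → 2 → 3 → 4

Answer: 4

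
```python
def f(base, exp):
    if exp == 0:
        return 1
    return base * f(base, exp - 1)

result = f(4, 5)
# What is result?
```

f(4, 5) = 4 * 4 * 4 * 4 * 4 = 1024

Answer: 1024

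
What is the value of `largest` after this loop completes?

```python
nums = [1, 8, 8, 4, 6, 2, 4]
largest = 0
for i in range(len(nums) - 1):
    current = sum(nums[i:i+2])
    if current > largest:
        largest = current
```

Max sum of 2-element window in [1, 8, 8, 4, 6, 2, 4]
`largest` takes the values: 0 → 9 → 16

Answer: 16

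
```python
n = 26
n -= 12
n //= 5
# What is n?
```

Trace:
`n = 26` → n = 26
`n -= 12` → n = 14
`n //= 5` → n = 2
So n = 2

Answer: 2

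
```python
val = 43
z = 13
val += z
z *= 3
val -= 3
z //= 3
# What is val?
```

Trace:
`val = 43` → val = 43
`z = 13` → z = 13
`val += z` → val = 56
`z *= 3` → z = 39
`val -= 3` → val = 53
`z //= 3` → z = 13
So val = 53

Answer: 53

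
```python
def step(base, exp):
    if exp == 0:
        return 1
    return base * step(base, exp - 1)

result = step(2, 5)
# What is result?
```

step(2, 5) = 2 * 2 * 2 * 2 * 2 = 32

Answer: 32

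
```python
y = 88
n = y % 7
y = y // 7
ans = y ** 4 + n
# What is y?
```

Trace:
`y = 88` → y = 88
`n = y % 7` → n = 4
`y = y // 7` → y = 12
`ans = y ** 4 + n` → ans = 20740
So y = 12

Answer: 12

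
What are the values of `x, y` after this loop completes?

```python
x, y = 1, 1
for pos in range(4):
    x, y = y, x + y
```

Fibonacci: after 4 iterations
`x, y` takes the values: (1, 1) → (1, 2) → (2, 3) → (3, 5) → (5, 8)

Answer: 5, 8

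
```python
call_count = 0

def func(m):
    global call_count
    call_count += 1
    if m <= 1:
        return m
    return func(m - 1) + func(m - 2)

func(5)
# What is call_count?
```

Calls(m) = 1 + Calls(m-1) + Calls(m-2); Calls(0)=Calls(1)=1. For m=5 this gives 15.

Answer: 15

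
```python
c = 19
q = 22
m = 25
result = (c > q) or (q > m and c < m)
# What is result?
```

Trace:
`c = 19` → c = 19
`q = 22` → q = 22
`m = 25` → m = 25
`result = (c > q) or (q > m and c < m)` → result = False
So result = False

Answer: False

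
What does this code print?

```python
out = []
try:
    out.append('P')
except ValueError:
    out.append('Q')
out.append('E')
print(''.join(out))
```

Execution trace: 'P' (try body, no exception) → 'E' (after the try/except). Output: PE

Answer: PE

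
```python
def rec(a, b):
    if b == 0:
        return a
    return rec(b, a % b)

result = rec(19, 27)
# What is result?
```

rec(19, 27) -> rec(27, 19) -> rec(19, 8) -> rec(8, 3) -> rec(3, 2) -> rec(2, 1) -> rec(1, 0) -> 1

Answer: 1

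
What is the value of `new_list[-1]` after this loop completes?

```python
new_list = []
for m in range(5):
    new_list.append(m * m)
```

Last element of squares 0 to 4
`new_list` takes the values: [] → [0] → [0, 1] → [0, 1, 4] → [0, 1, 4, 9] → [0, 1, 4, 9, 16]
So `new_list[-1]` = 16

Answer: 16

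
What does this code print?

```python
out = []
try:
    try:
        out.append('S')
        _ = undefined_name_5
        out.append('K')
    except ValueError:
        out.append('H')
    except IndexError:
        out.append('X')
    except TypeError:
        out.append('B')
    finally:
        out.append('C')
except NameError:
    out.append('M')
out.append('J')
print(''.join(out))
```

Execution trace: 'S' (try body) → 'C' (finally) → 'M' (outer except NameError) → 'J' (after the try/except). Output: SCMJ

Answer: SCMJ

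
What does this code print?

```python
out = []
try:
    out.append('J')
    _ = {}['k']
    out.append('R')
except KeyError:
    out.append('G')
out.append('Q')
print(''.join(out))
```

Execution trace: 'J' (try body) → 'G' (except KeyError) → 'Q' (after the try/except). Output: JGQ

Answer: JGQ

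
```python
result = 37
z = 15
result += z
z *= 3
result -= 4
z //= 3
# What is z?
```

Trace:
`result = 37` → result = 37
`z = 15` → z = 15
`result += z` → result = 52
`z *= 3` → z = 45
`result -= 4` → result = 48
`z //= 3` → z = 15
So z = 15

Answer: 15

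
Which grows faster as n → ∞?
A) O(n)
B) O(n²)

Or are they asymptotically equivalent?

O(n) vs O(n²): Higher order terms dominate.

Answer: B) O(n²) grows faster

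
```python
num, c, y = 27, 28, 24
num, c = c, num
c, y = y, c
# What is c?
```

Trace:
`num, c, y = 27, 28, 24` → num = 27; c = 28; y = 24
`num, c = c, num` → num = 28; c = 27
`c, y = y, c` → c = 24; y = 27
So c = 24

Answer: 24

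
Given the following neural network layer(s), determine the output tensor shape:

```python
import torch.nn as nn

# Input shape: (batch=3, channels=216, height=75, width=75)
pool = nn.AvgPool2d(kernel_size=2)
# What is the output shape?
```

Input: (3, 216, 75, 75) -> Output: (3, 216, 37, 37)

Answer: (3, 216, 37, 37)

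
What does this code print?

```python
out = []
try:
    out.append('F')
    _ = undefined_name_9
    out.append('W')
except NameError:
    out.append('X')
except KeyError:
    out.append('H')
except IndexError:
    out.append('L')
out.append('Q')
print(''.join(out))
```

Execution trace: 'F' (try body) → 'X' (except NameError) → 'Q' (after the try/except). Output: FXQ

Answer: FXQ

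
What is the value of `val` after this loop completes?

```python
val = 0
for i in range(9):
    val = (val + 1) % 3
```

Increment mod 3, 9 times = 0
`val` takes the values: 0 → 1 → 2 → 0 → 1 → 2 → 0 → 1 → 2 → 0

Answer: 0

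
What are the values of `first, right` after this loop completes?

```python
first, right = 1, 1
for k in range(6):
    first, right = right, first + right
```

Fibonacci: after 6 iterations
`first, right` takes the values: (1, 1) → (1, 2) → (2, 3) → (3, 5) → (5, 8) → (8, 13) → (13, 21)

Answer: 13, 21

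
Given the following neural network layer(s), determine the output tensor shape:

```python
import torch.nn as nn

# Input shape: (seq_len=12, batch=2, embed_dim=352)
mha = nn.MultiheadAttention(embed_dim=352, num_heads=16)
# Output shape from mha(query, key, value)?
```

Input: (12, 2, 352) -> Output: (12, 2, 352)

Answer: (12, 2, 352)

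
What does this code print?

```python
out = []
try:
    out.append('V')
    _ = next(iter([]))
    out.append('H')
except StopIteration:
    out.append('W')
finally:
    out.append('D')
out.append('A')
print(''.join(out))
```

Execution trace: 'V' (try body) → 'W' (except StopIteration) → 'D' (finally) → 'A' (after the try/except). Output: VWDA

Answer: VWDA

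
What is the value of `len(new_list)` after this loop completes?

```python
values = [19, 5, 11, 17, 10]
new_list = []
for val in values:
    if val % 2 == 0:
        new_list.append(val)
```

Count even numbers in [19, 5, 11, 17, 10]
`new_list` takes the values: [] → [10]
So `len(new_list)` = 1

Answer: 1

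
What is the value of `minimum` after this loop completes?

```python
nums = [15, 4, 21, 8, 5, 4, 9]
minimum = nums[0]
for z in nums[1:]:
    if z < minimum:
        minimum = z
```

Minimum of [15, 4, 21, 8, 5, 4, 9]
`minimum` takes the values: 15 → 4

Answer: 4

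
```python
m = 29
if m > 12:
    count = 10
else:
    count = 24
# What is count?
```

Trace:
`m = 29` → m = 29
`if m > 12: ...` → m > 12 is True → count = 10
So count = 10

Answer: 10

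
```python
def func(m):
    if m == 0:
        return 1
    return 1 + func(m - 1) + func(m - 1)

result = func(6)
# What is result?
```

func(m) = 1 + 2·func(m-1), func(0)=1. Closed form: (1+1)·2^6 - 1 = 127.

Answer: 127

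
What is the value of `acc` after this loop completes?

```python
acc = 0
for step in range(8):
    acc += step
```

Sum of 0 to 7 = 28
`acc` takes the values: 0 → 1 → 3 → 6 → 10 → 15 → 21 → 28

Answer: 28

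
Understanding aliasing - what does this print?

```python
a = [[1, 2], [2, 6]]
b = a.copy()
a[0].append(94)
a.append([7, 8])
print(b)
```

Key concept: shallow copy with nested lists.
Step by step:
`a = [[1, 2], [2, 6]]` → a = [[1, 2], [2, 6]]
`b = a.copy()` → b = [[1, 2], [2, 6]]
`a[0].append(94)` → a = [[1, 2, 94], [2, 6]]; b = [[1, 2, 94], [2, 6]]
`a.append([7, 8])` → a = [[1, 2, 94], [2, 6], [7, 8]]
`print(b)` → prints [[1, 2, 94], [2, 6]]

Answer: [[1, 2, 94], [2, 6]]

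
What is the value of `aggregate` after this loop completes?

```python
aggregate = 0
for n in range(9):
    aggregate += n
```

Sum of 0 to 8 = 36
`aggregate` takes the values: 0 → 1 → 3 → 6 → 10 → 15 → 21 → 28 → 36

Answer: 36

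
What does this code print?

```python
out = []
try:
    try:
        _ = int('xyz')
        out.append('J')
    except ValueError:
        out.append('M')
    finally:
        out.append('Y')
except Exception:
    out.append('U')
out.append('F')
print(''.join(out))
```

Execution trace: 'M' (inner except ValueError) → 'Y' (inner finally) → 'F' (after the try/except). Output: MYF

Answer: MYF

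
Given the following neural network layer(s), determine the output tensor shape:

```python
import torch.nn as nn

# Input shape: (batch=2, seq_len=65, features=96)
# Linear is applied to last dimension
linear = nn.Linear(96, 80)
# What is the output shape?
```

Input: (2, 65, 96) -> Output: (2, 65, 80)

Answer: (2, 65, 80)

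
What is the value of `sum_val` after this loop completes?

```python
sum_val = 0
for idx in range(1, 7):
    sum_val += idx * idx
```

Sum of squares 1² to 6² = 91
`sum_val` takes the values: 0 → 1 → 5 → 14 → 30 → 55 → 91

Answer: 91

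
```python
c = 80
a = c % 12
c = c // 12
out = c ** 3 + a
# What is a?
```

Trace:
`c = 80` → c = 80
`a = c % 12` → a = 8
`c = c // 12` → c = 6
`out = c ** 3 + a` → out = 224
So a = 8

Answer: 8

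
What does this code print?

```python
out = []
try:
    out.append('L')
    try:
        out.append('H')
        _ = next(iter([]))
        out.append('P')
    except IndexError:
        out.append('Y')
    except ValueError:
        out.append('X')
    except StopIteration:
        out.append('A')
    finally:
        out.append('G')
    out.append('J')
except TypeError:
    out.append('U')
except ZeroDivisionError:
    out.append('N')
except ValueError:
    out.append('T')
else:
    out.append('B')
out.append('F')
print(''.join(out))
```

Execution trace: 'L' (try body) → 'H' (inner try body) → 'A' (inner except StopIteration) → 'G' (inner finally) → 'J' (try body, no exception) → 'B' (else) → 'F' (after the try/except). Output: LHAGJBF

Answer: LHAGJBF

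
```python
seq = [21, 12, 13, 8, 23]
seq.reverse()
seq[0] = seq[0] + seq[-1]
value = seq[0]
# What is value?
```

Trace:
`seq = [21, 12, 13, 8, 23]` → seq = [21, 12, 13, 8, 23]
`seq.reverse()` → seq = [23, 8, 13, 12, 21]
`seq[0] = seq[0] + seq[-1]` → seq = [44, 8, 13, 12, 21]
`value = seq[0]` → value = 44
So value = 44

Answer: 44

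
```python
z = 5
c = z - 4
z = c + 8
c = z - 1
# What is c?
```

Trace:
`z = 5` → z = 5
`c = z - 4` → c = 1
`z = c + 8` → z = 9
`c = z - 1` → c = 8
So c = 8

Answer: 8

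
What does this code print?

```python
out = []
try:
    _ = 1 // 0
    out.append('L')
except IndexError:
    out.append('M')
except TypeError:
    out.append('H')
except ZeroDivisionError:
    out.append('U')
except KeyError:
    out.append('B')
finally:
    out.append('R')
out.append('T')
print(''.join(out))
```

Execution trace: 'U' (except ZeroDivisionError) → 'R' (finally) → 'T' (after the try/except). Output: URT

Answer: URT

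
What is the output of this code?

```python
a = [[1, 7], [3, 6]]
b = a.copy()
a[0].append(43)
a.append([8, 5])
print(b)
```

Key concept: shallow copy with nested lists.
Step by step:
`a = [[1, 7], [3, 6]]` → a = [[1, 7], [3, 6]]
`b = a.copy()` → b = [[1, 7], [3, 6]]
`a[0].append(43)` → a = [[1, 7, 43], [3, 6]]; b = [[1, 7, 43], [3, 6]]
`a.append([8, 5])` → a = [[1, 7, 43], [3, 6], [8, 5]]
`print(b)` → prints [[1, 7, 43], [3, 6]]

Answer: [[1, 7, 43], [3, 6]]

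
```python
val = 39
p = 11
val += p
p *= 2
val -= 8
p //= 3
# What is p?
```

Trace:
`val = 39` → val = 39
`p = 11` → p = 11
`val += p` → val = 50
`p *= 2` → p = 22
`val -= 8` → val = 42
`p //= 3` → p = 7
So p = 7

Answer: 7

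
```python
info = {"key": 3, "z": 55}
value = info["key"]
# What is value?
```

Trace:
`info = {"key": 3, "z": 55}` → info = {'key': 3, 'z': 55}
`value = info["key"]` → value = 3
So value = 3

Answer: 3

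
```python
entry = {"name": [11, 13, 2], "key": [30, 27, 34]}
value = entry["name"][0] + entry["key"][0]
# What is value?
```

Trace:
`entry = {"name": [11, 13, 2], "key": [30, 27, 34]}` → entry = {'name': [11, 13, 2], 'key': [30, 27, 34]}
`value = entry["name"][0] + entry["key"][0]` → value = 41
So value = 41

Answer: 41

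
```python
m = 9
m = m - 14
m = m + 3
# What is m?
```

Trace:
`m = 9` → m = 9
`m = m - 14` → m = -5
`m = m + 3` → m = -2
So m = -2

Answer: -2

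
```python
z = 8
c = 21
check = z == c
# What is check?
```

Trace:
`z = 8` → z = 8
`c = 21` → c = 21
`check = z == c` → check = False
So check = False

Answer: False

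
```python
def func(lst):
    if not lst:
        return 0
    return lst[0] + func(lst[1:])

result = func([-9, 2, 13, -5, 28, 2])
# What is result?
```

(-9) + 2 + 13 + (-5) + 28 + 2 + 0 = 31

Answer: 31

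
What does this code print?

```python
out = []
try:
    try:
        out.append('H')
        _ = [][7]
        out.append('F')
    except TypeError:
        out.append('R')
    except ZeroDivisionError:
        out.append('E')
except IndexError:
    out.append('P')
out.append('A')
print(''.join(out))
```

Execution trace: 'H' (try body) → 'P' (outer except IndexError) → 'A' (after the try/except). Output: HPA

Answer: HPA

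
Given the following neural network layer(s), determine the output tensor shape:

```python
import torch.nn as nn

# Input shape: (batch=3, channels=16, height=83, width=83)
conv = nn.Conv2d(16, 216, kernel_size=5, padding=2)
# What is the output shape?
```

Input: (3, 16, 83, 83) -> Output: (3, 216, 83, 83)

Answer: (3, 216, 83, 83)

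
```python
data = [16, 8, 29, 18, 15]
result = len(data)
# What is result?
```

Trace:
`data = [16, 8, 29, 18, 15]` → data = [16, 8, 29, 18, 15]
`result = len(data)` → result = 5
So result = 5

Answer: 5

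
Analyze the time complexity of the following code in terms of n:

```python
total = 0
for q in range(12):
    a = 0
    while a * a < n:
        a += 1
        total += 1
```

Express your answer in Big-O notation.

Each loop level contributes: 1 × √n. Multiplying the contributions gives O(√n).

Answer: O(√n)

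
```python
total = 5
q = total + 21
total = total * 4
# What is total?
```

Trace:
`total = 5` → total = 5
`q = total + 21` → q = 26
`total = total * 4` → total = 20
So total = 20

Answer: 20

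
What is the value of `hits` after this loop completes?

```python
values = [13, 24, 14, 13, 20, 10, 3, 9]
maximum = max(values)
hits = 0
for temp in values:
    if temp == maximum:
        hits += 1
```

Count of max value 24 in [13, 24, 14, 13, 20, 10, 3, 9]
`hits` takes the values: 0 → 1

Answer: 1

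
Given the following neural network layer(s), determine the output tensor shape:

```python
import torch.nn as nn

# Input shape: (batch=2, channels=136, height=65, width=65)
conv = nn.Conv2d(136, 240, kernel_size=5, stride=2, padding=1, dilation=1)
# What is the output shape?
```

Input: (2, 136, 65, 65) -> Output: (2, 240, 32, 32)

Answer: (2, 240, 32, 32)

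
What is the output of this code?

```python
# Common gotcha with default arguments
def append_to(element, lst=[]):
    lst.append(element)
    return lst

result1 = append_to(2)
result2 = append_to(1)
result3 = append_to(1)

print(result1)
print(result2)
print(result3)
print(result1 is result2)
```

Key concept: mutable default argument gotcha.
Step by step:
`result1 = append_to(2)` → result1 = [2]
`result2 = append_to(1)` → result1 = [2, 1] (same object as result2); result2 = [2, 1] (same object as result1)
`result3 = append_to(1)` → result1 = [2, 1, 1] (same object as result2, result3); result2 = [2, 1, 1] (same object as result1, result3); result3 = [2, 1, 1] (same object as result1, result2)
`print(result1)` → prints [2, 1, 1]
`print(result2)` → prints [2, 1, 1]
`print(result3)` → prints [2, 1, 1]
`print(result1 is result2)` → prints True

Answer:
[2, 1, 1]
[2, 1, 1]
[2, 1, 1]
True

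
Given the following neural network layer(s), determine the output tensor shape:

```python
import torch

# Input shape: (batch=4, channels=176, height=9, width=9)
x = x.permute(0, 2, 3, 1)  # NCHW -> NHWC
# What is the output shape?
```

Input: (4, 176, 9, 9) -> Output: (4, 9, 9, 176)

Answer: (4, 9, 9, 176)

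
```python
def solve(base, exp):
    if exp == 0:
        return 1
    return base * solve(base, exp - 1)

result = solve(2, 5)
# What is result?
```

solve(2, 5) = 2 * 2 * 2 * 2 * 2 = 32

Answer: 32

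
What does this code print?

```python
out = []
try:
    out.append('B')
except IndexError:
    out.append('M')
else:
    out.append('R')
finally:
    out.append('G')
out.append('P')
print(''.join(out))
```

Execution trace: 'B' (try body, no exception) → 'R' (else) → 'G' (finally) → 'P' (after the try/except). Output: BRGP

Answer: BRGP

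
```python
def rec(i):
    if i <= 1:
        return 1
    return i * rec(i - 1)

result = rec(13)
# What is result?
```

rec(13) = 13 * 12 * 11 * 10 * 9 * 8 * 7 * 6 * 5 * 4 * 3 * 2 * 1 = 6227020800

Answer: 6227020800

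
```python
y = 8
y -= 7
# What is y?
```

Trace:
`y = 8` → y = 8
`y -= 7` → y = 1
So y = 1

Answer: 1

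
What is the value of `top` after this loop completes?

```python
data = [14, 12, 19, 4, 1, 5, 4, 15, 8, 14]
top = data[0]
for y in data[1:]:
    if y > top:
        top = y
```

Maximum of [14, 12, 19, 4, 1, 5, 4, 15, 8, 14]
`top` takes the values: 14 → 19

Answer: 19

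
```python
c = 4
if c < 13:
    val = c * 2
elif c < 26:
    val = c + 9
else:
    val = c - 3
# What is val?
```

Trace:
`c = 4` → c = 4
`if c < 13: ...` → c < 13 is True → val = 8
So val = 8

Answer: 8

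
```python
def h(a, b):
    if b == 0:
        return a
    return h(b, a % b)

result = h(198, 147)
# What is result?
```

h(198, 147) -> h(147, 51) -> h(51, 45) -> h(45, 6) -> h(6, 3) -> h(3, 0) -> 3

Answer: 3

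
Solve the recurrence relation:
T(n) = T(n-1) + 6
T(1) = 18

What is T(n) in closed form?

Unrolling: T(n) = T(1) + 6·(n-1) = 18 + 6(n-1) = 6n + 12.

Answer: T(n) = 6n + 12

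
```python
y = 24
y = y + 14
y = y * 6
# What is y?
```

Trace:
`y = 24` → y = 24
`y = y + 14` → y = 38
`y = y * 6` → y = 228
So y = 228

Answer: 228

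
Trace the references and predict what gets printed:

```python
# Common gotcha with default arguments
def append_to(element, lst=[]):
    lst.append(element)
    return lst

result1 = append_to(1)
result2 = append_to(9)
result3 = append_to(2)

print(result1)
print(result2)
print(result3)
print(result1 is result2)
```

Key concept: mutable default argument gotcha.
Step by step:
`result1 = append_to(1)` → result1 = [1]
`result2 = append_to(9)` → result1 = [1, 9] (same object as result2); result2 = [1, 9] (same object as result1)
`result3 = append_to(2)` → result1 = [1, 9, 2] (same object as result2, result3); result2 = [1, 9, 2] (same object as result1, result3); result3 = [1, 9, 2] (same object as result1, result2)
`print(result1)` → prints [1, 9, 2]
`print(result2)` → prints [1, 9, 2]
`print(result3)` → prints [1, 9, 2]
`print(result1 is result2)` → prints True

Answer:
[1, 9, 2]
[1, 9, 2]
[1, 9, 2]
True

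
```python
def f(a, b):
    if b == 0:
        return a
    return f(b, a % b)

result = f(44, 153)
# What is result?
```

f(44, 153) -> f(153, 44) -> f(44, 21) -> f(21, 2) -> f(2, 1) -> f(1, 0) -> 1

Answer: 1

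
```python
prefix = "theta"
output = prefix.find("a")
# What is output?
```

Trace:
`prefix = "theta"` → prefix = 'theta'
`output = prefix.find("a")` → output = 4
So output = 4

Answer: 4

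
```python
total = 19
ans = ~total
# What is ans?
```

Trace:
`total = 19` → total = 19
`ans = ~total` → ans = -20
So ans = -20

Answer: -20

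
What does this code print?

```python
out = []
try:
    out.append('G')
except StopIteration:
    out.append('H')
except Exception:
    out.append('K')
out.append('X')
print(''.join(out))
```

Execution trace: 'G' (try body, no exception) → 'X' (after the try/except). Output: GX

Answer: GX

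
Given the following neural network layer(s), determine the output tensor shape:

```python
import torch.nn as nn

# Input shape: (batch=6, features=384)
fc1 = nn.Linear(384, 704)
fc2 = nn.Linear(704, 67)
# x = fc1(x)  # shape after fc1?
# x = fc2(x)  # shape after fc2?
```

Input: (6, 384) -> after fc1: (6, 704) -> Output: (6, 67)

Answer: (6, 67)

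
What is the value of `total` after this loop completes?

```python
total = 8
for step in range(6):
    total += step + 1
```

Start at 8, add 1 to 6 = 29
`total` takes the values: 8 → 9 → 11 → 14 → 18 → 23 → 29

Answer: 29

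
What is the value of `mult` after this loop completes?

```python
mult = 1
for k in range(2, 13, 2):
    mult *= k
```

Product of even numbers 2 to 12
`mult` takes the values: 1 → 2 → 8 → 48 → 384 → 3840 → 46080

Answer: 46080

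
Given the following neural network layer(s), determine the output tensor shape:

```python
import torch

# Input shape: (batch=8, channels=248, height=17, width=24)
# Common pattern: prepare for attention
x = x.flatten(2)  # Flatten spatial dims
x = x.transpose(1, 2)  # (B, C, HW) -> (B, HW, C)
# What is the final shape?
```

Input: (8, 248, 17, 24) -> after flatten(2): (8, 248, 408) -> Output: (8, 408, 248)

Answer: (8, 408, 248)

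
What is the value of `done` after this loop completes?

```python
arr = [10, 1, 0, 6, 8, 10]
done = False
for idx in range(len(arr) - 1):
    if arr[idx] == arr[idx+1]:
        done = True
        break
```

Check consecutive duplicates in [10, 1, 0, 6, 8, 10]
`done` takes the values: False

Answer: False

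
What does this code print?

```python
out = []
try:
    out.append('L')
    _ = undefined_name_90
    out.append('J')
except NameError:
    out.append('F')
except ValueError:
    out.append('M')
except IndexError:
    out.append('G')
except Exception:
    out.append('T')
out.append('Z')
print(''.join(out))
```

Execution trace: 'L' (try body) → 'F' (except NameError) → 'Z' (after the try/except). Output: LFZ

Answer: LFZ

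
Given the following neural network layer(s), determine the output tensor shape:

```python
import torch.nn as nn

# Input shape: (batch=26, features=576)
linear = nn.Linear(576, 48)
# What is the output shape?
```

Input: (26, 576) -> Output: (26, 48)

Answer: (26, 48)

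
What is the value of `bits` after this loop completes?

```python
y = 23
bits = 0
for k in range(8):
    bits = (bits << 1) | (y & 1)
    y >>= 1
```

Reverse lowest 8 bits of 23
`bits` takes the values: 0 → 1 → 3 → 7 → 14 → 29 → 58 → 116 → 232

Answer: 232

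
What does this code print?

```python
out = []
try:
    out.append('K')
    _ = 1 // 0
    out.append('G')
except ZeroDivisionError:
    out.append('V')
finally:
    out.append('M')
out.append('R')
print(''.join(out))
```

Execution trace: 'K' (try body) → 'V' (except ZeroDivisionError) → 'M' (finally) → 'R' (after the try/except). Output: KVMR

Answer: KVMR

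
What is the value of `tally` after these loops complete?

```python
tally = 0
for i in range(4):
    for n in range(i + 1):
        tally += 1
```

Triangle: 1 + 2 + ... + 4
`tally` takes the values: 0 → 1 → 2 → 3 → 4 → 5 → 6 → 7 → 8 → 9 → 10

Answer: 10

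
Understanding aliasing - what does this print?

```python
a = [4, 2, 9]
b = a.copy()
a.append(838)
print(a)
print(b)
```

Key concept: list.copy() creates independent copy.
Step by step:
`a = [4, 2, 9]` → a = [4, 2, 9]
`b = a.copy()` → b = [4, 2, 9]
`a.append(838)` → a = [4, 2, 9, 838]
`print(a)` → prints [4, 2, 9, 838]
`print(b)` → prints [4, 2, 9]

Answer:
[4, 2, 9, 838]
[4, 2, 9]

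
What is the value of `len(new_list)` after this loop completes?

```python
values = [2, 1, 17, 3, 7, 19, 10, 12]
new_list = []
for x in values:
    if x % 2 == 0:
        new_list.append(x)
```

Count even numbers in [2, 1, 17, 3, 7, 19, 10, 12]
`new_list` takes the values: [] → [2] → [2, 10] → [2, 10, 12]
So `len(new_list)` = 3

Answer: 3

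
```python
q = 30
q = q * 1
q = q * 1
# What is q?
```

Trace:
`q = 30` → q = 30
`q = q * 1` → q = 30
`q = q * 1` → q = 30
So q = 30

Answer: 30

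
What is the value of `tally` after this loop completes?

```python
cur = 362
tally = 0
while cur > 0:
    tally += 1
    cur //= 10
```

Count digits by repeated division by 10
`tally` takes the values: 0 → 1 → 2 → 3

Answer: 3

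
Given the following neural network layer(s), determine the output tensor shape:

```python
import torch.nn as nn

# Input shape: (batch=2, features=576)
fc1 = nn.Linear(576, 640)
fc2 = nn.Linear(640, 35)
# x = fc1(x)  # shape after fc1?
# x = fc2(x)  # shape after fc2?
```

Input: (2, 576) -> after fc1: (2, 640) -> Output: (2, 35)

Answer: (2, 35)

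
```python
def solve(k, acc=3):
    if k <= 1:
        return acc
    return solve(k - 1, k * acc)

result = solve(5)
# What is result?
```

Accumulator trace (n, acc): (5, 3) -> (4, 15) -> (3, 60) -> (2, 180) -> (1, 360) -> return 360

Answer: 360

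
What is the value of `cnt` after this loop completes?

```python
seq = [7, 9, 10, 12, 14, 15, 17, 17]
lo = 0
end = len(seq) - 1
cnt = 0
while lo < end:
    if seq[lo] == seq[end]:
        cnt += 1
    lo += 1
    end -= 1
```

Count matching pairs from ends
`cnt` takes the values: 0

Answer: 0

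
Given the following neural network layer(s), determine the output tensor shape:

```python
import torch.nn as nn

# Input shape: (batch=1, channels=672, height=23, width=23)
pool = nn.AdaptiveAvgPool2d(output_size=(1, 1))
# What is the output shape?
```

Input: (1, 672, 23, 23) -> Output: (1, 672, 1, 1)

Answer: (1, 672, 1, 1)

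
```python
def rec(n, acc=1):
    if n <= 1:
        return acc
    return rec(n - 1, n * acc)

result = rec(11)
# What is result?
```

Accumulator trace (n, acc): (11, 1) -> (10, 11) -> (9, 110) -> (8, 990) -> (7, 7920) -> (6, 55440) -> (5, 332640) -> (4, 1663200) -> (3, 6652800) -> (2, 19958400) -> (1, 39916800) -> return 39916800

Answer: 39916800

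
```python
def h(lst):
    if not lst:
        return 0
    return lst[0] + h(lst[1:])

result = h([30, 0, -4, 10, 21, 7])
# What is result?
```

30 + 0 + (-4) + 10 + 21 + 7 + 0 = 64

Answer: 64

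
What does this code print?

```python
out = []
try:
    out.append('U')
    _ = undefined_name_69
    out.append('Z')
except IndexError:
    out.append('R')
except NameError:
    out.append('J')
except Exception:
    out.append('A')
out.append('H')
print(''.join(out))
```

Execution trace: 'U' (try body) → 'J' (except NameError) → 'H' (after the try/except). Output: UJH

Answer: UJH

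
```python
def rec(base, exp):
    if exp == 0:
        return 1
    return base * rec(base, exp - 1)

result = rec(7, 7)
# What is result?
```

rec(7, 7) = 7 * 7 * 7 * 7 * 7 * 7 * 7 = 823543

Answer: 823543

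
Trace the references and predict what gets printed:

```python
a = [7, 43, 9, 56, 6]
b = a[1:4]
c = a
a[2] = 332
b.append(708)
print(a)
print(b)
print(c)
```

Key concept: slice vs alias.
Step by step:
`a = [7, 43, 9, 56, 6]` → a = [7, 43, 9, 56, 6]
`b = a[1:4]` → b = [43, 9, 56]
`c = a` → c = [7, 43, 9, 56, 6] (same object as a)
`a[2] = 332` → a = [7, 43, 332, 56, 6] (same object as c); c = [7, 43, 332, 56, 6] (same object as a)
`b.append(708)` → b = [43, 9, 56, 708]
`print(a)` → prints [7, 43, 332, 56, 6]
`print(b)` → prints [43, 9, 56, 708]
`print(c)` → prints [7, 43, 332, 56, 6]

Answer:
[7, 43, 332, 56, 6]
[43, 9, 56, 708]
[7, 43, 332, 56, 6]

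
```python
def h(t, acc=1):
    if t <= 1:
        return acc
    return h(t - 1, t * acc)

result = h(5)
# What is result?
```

Accumulator trace (n, acc): (5, 1) -> (4, 5) -> (3, 20) -> (2, 60) -> (1, 120) -> return 120

Answer: 120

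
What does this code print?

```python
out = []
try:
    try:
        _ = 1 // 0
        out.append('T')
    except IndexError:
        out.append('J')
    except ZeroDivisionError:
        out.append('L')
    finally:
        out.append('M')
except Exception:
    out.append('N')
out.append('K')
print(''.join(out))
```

Execution trace: 'L' (inner except ZeroDivisionError) → 'M' (inner finally) → 'K' (after the try/except). Output: LMK

Answer: LMK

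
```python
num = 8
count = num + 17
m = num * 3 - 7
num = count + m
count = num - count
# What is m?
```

Trace:
`num = 8` → num = 8
`count = num + 17` → count = 25
`m = num * 3 - 7` → m = 17
`num = count + m` → num = 42
`count = num - count` → count = 17
So m = 17

Answer: 17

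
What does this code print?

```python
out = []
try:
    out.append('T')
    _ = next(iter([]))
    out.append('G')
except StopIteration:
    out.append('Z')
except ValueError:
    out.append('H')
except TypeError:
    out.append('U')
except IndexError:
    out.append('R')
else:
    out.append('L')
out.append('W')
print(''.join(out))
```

Execution trace: 'T' (try body) → 'Z' (except StopIteration) → 'W' (after the try/except). Output: TZW

Answer: TZW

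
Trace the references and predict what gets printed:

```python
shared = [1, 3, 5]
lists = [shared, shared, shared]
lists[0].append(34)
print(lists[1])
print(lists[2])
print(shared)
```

Key concept: list of same reference.
Step by step:
`shared = [1, 3, 5]` → shared = [1, 3, 5]
`lists = [shared, shared, shared]` → lists = [[1, 3, 5], [1, 3, 5], [1, 3, 5]]
`lists[0].append(34)` → shared = [1, 3, 5, 34]; lists = [[1, 3, 5, 34], [1, 3, 5, 34], [1, 3, 5, 34]]
`print(lists[1])` → prints [1, 3, 5, 34]
`print(lists[2])` → prints [1, 3, 5, 34]
`print(shared)` → prints [1, 3, 5, 34]

Answer:
[1, 3, 5, 34]
[1, 3, 5, 34]
[1, 3, 5, 34]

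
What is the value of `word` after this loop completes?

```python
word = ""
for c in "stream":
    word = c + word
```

Reverse 'stream'
`word` takes the values: "" → "s" → "ts" → "rts" → "erts" → "aerts" → "maerts"

Answer: "maerts"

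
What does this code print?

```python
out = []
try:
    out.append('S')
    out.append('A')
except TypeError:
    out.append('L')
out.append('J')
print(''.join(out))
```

Execution trace: 'S' (try body) → 'A' (try body, no exception) → 'J' (after the try/except). Output: SAJ

Answer: SAJ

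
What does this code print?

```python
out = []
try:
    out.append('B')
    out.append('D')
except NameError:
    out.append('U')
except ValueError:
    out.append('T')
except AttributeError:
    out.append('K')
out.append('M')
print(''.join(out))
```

Execution trace: 'B' (try body) → 'D' (try body, no exception) → 'M' (after the try/except). Output: BDM

Answer: BDM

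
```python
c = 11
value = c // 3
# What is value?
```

Trace:
`c = 11` → c = 11
`value = c // 3` → value = 3
So value = 3

Answer: 3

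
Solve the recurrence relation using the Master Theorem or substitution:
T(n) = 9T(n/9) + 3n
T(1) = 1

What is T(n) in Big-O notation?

By Master Theorem: a=9, b=9, f(n)=3n. Since log_9(9) = 1 and f(n) = Θ(n^1), Case 2 applies. T(n) = O(n log n).

Answer: O(n log n)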